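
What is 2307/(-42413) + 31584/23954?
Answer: 91736451/72568643 ≈ 1.2641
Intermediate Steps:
2307/(-42413) + 31584/23954 = 2307*(-1/42413) + 31584*(1/23954) = -2307/42413 + 2256/1711 = 91736451/72568643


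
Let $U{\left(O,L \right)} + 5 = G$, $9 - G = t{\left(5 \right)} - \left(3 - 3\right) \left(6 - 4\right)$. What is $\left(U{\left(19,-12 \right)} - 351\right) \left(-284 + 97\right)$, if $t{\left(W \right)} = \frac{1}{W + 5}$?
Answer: $\frac{649077}{10} \approx 64908.0$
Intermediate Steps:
$t{\left(W \right)} = \frac{1}{5 + W}$
$G = \frac{89}{10}$ ($G = 9 - \left(\frac{1}{5 + 5} - \left(3 - 3\right) \left(6 - 4\right)\right) = 9 - \left(\frac{1}{10} - 0 \cdot 2\right) = 9 - \left(\frac{1}{10} - 0\right) = 9 - \left(\frac{1}{10} + 0\right) = 9 - \frac{1}{10} = \frac{89}{10} \approx 8.9$)
$U{\left(O,L \right)} = \frac{39}{10}$ ($U{\left(O,L \right)} = -5 + \frac{89}{10} = \frac{39}{10}$)
$\left(U{\left(19,-12 \right)} - 351\right) \left(-284 + 97\right) = \left(\frac{39}{10} - 351\right) \left(-284 + 97\right) = \left(- \frac{3471}{10}\right) \left(-187\right) = \frac{649077}{10}$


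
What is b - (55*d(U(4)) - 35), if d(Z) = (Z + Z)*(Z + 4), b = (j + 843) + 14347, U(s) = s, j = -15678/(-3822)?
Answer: 573746/49 ≈ 11709.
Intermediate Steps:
j = 201/49 (j = -15678*(-1/3822) = 201/49 ≈ 4.1020)
b = 744511/49 (b = (201/49 + 843) + 14347 = 41508/49 + 14347 = 744511/49 ≈ 15194.)
d(Z) = 2*Z*(4 + Z) (d(Z) = (2*Z)*(4 + Z) = 2*Z*(4 + Z))
b - (55*d(U(4)) - 35) = 744511/49 - (55*(2*4*(4 + 4)) - 35) = 744511/49 - (55*(2*4*8) - 35) = 744511/49 - (55*64 - 35) = 744511/49 - (3520 - 35) = 744511/49 - 1*3485 = 744511/49 - 3485 = 573746/49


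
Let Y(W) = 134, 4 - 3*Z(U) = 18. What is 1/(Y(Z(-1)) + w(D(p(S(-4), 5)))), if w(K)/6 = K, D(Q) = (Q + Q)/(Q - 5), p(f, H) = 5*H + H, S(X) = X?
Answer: 5/742 ≈ 0.0067385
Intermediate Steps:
p(f, H) = 6*H
Z(U) = -14/3 (Z(U) = 4/3 - ⅓*18 = 4/3 - 6 = -14/3)
D(Q) = 2*Q/(-5 + Q) (D(Q) = (2*Q)/(-5 + Q) = 2*Q/(-5 + Q))
w(K) = 6*K
1/(Y(Z(-1)) + w(D(p(S(-4), 5)))) = 1/(134 + 6*(2*(6*5)/(-5 + 6*5))) = 1/(134 + 6*(2*30/(-5 + 30))) = 1/(134 + 6*(2*30/25)) = 1/(134 + 6*(2*30*(1/25))) = 1/(134 + 6*(12/5)) = 1/(134 + 72/5) = 1/(742/5) = 5/742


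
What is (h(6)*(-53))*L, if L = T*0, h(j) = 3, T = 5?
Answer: 0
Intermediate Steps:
L = 0 (L = 5*0 = 0)
(h(6)*(-53))*L = (3*(-53))*0 = -159*0 = 0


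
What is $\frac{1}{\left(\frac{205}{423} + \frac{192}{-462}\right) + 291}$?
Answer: $\frac{32571}{9480410} \approx 0.0034356$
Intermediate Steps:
$\frac{1}{\left(\frac{205}{423} + \frac{192}{-462}\right) + 291} = \frac{1}{\left(205 \cdot \frac{1}{423} + 192 \left(- \frac{1}{462}\right)\right) + 291} = \frac{1}{\left(\frac{205}{423} - \frac{32}{77}\right) + 291} = \frac{1}{\frac{2249}{32571} + 291} = \frac{1}{\frac{9480410}{32571}} = \frac{32571}{9480410}$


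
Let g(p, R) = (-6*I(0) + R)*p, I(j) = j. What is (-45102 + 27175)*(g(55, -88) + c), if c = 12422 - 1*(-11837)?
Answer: -348124413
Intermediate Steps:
c = 24259 (c = 12422 + 11837 = 24259)
g(p, R) = R*p (g(p, R) = (-6*0 + R)*p = (0 + R)*p = R*p)
(-45102 + 27175)*(g(55, -88) + c) = (-45102 + 27175)*(-88*55 + 24259) = -17927*(-4840 + 24259) = -17927*19419 = -348124413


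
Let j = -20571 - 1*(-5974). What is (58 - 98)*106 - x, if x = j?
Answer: 10357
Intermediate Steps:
j = -14597 (j = -20571 + 5974 = -14597)
x = -14597
(58 - 98)*106 - x = (58 - 98)*106 - 1*(-14597) = -40*106 + 14597 = -4240 + 14597 = 10357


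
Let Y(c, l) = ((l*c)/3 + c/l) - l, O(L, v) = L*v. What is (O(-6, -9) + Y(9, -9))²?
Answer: 1225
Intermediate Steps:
Y(c, l) = -l + c/l + c*l/3 (Y(c, l) = ((c*l)*(⅓) + c/l) - l = (c*l/3 + c/l) - l = (c/l + c*l/3) - l = -l + c/l + c*l/3)
(O(-6, -9) + Y(9, -9))² = (-6*(-9) + (-1*(-9) + 9/(-9) + (⅓)*9*(-9)))² = (54 + (9 + 9*(-⅑) - 27))² = (54 + (9 - 1 - 27))² = (54 - 19)² = 35² = 1225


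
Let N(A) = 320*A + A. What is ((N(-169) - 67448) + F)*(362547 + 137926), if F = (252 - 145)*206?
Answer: -49874636815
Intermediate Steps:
N(A) = 321*A
F = 22042 (F = 107*206 = 22042)
((N(-169) - 67448) + F)*(362547 + 137926) = ((321*(-169) - 67448) + 22042)*(362547 + 137926) = ((-54249 - 67448) + 22042)*500473 = (-121697 + 22042)*500473 = -99655*500473 = -49874636815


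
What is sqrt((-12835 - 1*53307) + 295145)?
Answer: sqrt(229003) ≈ 478.54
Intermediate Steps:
sqrt((-12835 - 1*53307) + 295145) = sqrt((-12835 - 53307) + 295145) = sqrt(-66142 + 295145) = sqrt(229003)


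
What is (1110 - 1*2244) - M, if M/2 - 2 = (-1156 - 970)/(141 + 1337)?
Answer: -838856/739 ≈ -1135.1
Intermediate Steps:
M = 830/739 (M = 4 + 2*((-1156 - 970)/(141 + 1337)) = 4 + 2*(-2126/1478) = 4 + 2*(-2126*1/1478) = 4 + 2*(-1063/739) = 4 - 2126/739 = 830/739 ≈ 1.1231)
(1110 - 1*2244) - M = (1110 - 1*2244) - 1*830/739 = (1110 - 2244) - 830/739 = -1134 - 830/739 = -838856/739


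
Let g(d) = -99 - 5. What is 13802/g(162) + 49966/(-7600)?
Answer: -6880729/49400 ≈ -139.29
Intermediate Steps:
g(d) = -104
13802/g(162) + 49966/(-7600) = 13802/(-104) + 49966/(-7600) = 13802*(-1/104) + 49966*(-1/7600) = -6901/52 - 24983/3800 = -6880729/49400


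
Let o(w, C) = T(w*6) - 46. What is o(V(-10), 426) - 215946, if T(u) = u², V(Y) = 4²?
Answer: -206776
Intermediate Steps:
V(Y) = 16
o(w, C) = -46 + 36*w² (o(w, C) = (w*6)² - 46 = (6*w)² - 46 = 36*w² - 46 = -46 + 36*w²)
o(V(-10), 426) - 215946 = (-46 + 36*16²) - 215946 = (-46 + 36*256) - 215946 = (-46 + 9216) - 215946 = 9170 - 215946 = -206776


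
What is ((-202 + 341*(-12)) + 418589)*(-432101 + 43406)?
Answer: -161034395025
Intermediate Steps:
((-202 + 341*(-12)) + 418589)*(-432101 + 43406) = ((-202 - 4092) + 418589)*(-388695) = (-4294 + 418589)*(-388695) = 414295*(-388695) = -161034395025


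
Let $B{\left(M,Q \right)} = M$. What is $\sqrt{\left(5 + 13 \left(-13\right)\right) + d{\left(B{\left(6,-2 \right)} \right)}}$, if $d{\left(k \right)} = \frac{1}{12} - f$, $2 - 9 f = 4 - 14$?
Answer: $\frac{i \sqrt{661}}{2} \approx 12.855 i$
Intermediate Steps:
$f = \frac{4}{3}$ ($f = \frac{2}{9} - \frac{4 - 14}{9} = \frac{2}{9} - - \frac{10}{9} = \frac{2}{9} + \frac{10}{9} = \frac{4}{3} \approx 1.3333$)
$d{\left(k \right)} = - \frac{5}{4}$ ($d{\left(k \right)} = \frac{1}{12} - \frac{4}{3} = - \frac{5}{4}$)
$\sqrt{\left(5 + 13 \left(-13\right)\right) + d{\left(B{\left(6,-2 \right)} \right)}} = \sqrt{\left(5 + 13 \left(-13\right)\right) - \frac{5}{4}} = \sqrt{\left(5 - 169\right) - \frac{5}{4}} = \sqrt{-164 - \frac{5}{4}} = \sqrt{- \frac{661}{4}} = \frac{i \sqrt{661}}{2}$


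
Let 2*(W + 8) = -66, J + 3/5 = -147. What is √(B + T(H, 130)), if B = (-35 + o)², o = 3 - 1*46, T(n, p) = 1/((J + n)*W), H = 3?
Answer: √5346056267931/29643 ≈ 78.000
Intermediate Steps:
J = -738/5 (J = -⅗ - 147 = -738/5 ≈ -147.60)
W = -41 (W = -8 + (½)*(-66) = -8 - 33 = -41)
T(n, p) = -1/(41*(-738/5 + n)) (T(n, p) = 1/((-738/5 + n)*(-41)) = -1/41/(-738/5 + n) = -1/(41*(-738/5 + n)))
o = -43 (o = 3 - 46 = -43)
B = 6084 (B = (-35 - 43)² = (-78)² = 6084)
√(B + T(H, 130)) = √(6084 - 5/(-30258 + 205*3)) = √(6084 - 5/(-30258 + 615)) = √(6084 - 5/(-29643)) = √(6084 - 5*(-1/29643)) = √(6084 + 5/29643) = √(180348017/29643) = √5346056267931/29643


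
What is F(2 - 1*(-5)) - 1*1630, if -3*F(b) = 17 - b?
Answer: -4900/3 ≈ -1633.3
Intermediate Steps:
F(b) = -17/3 + b/3 (F(b) = -(17 - b)/3 = -17/3 + b/3)
F(2 - 1*(-5)) - 1*1630 = (-17/3 + (2 - 1*(-5))/3) - 1*1630 = (-17/3 + (2 + 5)/3) - 1630 = (-17/3 + (1/3)*7) - 1630 = (-17/3 + 7/3) - 1630 = -10/3 - 1630 = -4900/3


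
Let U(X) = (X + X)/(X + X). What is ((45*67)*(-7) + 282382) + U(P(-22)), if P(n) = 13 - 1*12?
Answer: 261278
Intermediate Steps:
P(n) = 1 (P(n) = 13 - 12 = 1)
U(X) = 1 (U(X) = (2*X)/((2*X)) = (2*X)*(1/(2*X)) = 1)
((45*67)*(-7) + 282382) + U(P(-22)) = ((45*67)*(-7) + 282382) + 1 = (3015*(-7) + 282382) + 1 = (-21105 + 282382) + 1 = 261277 + 1 = 261278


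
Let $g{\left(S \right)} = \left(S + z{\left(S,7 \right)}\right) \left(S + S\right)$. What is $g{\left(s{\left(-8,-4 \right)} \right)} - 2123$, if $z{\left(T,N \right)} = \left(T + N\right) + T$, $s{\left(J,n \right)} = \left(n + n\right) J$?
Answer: $23349$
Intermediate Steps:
$s{\left(J,n \right)} = 2 J n$ ($s{\left(J,n \right)} = 2 n J = 2 J n$)
$z{\left(T,N \right)} = N + 2 T$ ($z{\left(T,N \right)} = \left(N + T\right) + T = N + 2 T$)
$g{\left(S \right)} = 2 S \left(7 + 3 S\right)$ ($g{\left(S \right)} = \left(S + \left(7 + 2 S\right)\right) \left(S + S\right) = \left(7 + 3 S\right) 2 S = 2 S \left(7 + 3 S\right)$)
$g{\left(s{\left(-8,-4 \right)} \right)} - 2123 = 2 \cdot 2 \left(-8\right) \left(-4\right) \left(7 + 3 \cdot 2 \left(-8\right) \left(-4\right)\right) - 2123 = 2 \cdot 64 \left(7 + 3 \cdot 64\right) - 2123 = 2 \cdot 64 \left(7 + 192\right) - 2123 = 2 \cdot 64 \cdot 199 - 2123 = 25472 - 2123 = 23349$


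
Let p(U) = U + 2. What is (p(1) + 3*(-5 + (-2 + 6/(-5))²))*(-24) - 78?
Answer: -13182/25 ≈ -527.28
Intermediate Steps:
p(U) = 2 + U
(p(1) + 3*(-5 + (-2 + 6/(-5))²))*(-24) - 78 = ((2 + 1) + 3*(-5 + (-2 + 6/(-5))²))*(-24) - 78 = (3 + 3*(-5 + (-2 + 6*(-⅕))²))*(-24) - 78 = (3 + 3*(-5 + (-2 - 6/5)²))*(-24) - 78 = (3 + 3*(-5 + (-16/5)²))*(-24) - 78 = (3 + 3*(-5 + 256/25))*(-24) - 78 = (3 + 3*(131/25))*(-24) - 78 = (3 + 393/25)*(-24) - 78 = (468/25)*(-24) - 78 = -11232/25 - 78 = -13182/25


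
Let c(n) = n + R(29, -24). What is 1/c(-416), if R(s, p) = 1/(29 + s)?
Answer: -58/24127 ≈ -0.0024039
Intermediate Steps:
c(n) = 1/58 + n (c(n) = n + 1/(29 + 29) = n + 1/58 = 1/58 + n)
1/c(-416) = 1/(1/58 - 416) = 1/(-24127/58) = -58/24127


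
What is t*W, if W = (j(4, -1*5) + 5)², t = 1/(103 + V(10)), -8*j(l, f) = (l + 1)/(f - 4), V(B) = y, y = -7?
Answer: 133225/497664 ≈ 0.26770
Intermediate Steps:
V(B) = -7
j(l, f) = -(1 + l)/(8*(-4 + f)) (j(l, f) = -(l + 1)/(8*(f - 4)) = -(1 + l)/(8*(-4 + f)))
t = 1/96 (t = 1/(103 - 7) = 1/96 ≈ 0.010417)
W = 133225/5184 (W = ((-1 - 1*4)/(8*(-4 - 1*5)) + 5)² = ((-1 - 4)/(8*(-4 - 5)) + 5)² = ((⅛)*(-5)/(-9) + 5)² = ((⅛)*(-⅑)*(-5) + 5)² = (5/72 + 5)² = (365/72)² = 133225/5184 ≈ 25.699)
t*W = (1/96)*(133225/5184) = 133225/497664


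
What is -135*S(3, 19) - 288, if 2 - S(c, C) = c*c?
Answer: 657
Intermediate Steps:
S(c, C) = 2 - c² (S(c, C) = 2 - c*c = 2 - c²)
-135*S(3, 19) - 288 = -135*(2 - 1*3²) - 288 = -135*(2 - 1*9) - 288 = -135*(2 - 9) - 288 = -135*(-7) - 288 = 945 - 288 = 657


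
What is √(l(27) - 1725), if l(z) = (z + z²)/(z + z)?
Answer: I*√1711 ≈ 41.364*I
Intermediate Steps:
l(z) = (z + z²)/(2*z) (l(z) = (z + z²)/((2*z)) = (z + z²)*(1/(2*z)) = (z + z²)/(2*z))
√(l(27) - 1725) = √((½ + (½)*27) - 1725) = √((½ + 27/2) - 1725) = √(14 - 1725) = √(-1711) = I*√1711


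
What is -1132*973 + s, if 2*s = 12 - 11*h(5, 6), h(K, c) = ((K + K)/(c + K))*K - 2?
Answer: -1101444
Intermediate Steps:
h(K, c) = -2 + 2*K**2/(K + c) (h(K, c) = ((2*K)/(K + c))*K - 2 = (2*K/(K + c))*K - 2 = 2*K**2/(K + c) - 2 = -2 + 2*K**2/(K + c))
s = -8 (s = (12 - 22*(5**2 - 1*5 - 1*6)/(5 + 6))/2 = (12 - 22*(25 - 5 - 6)/11)/2 = (12 - 22*14/11)/2 = (12 - 11*28/11)/2 = (12 - 28)/2 = (1/2)*(-16) = -8)
-1132*973 + s = -1132*973 - 8 = -1101436 - 8 = -1101444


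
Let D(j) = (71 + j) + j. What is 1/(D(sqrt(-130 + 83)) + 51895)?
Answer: 25983/1350232672 - I*sqrt(47)/1350232672 ≈ 1.9243e-5 - 5.0774e-9*I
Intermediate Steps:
D(j) = 71 + 2*j
1/(D(sqrt(-130 + 83)) + 51895) = 1/((71 + 2*sqrt(-130 + 83)) + 51895) = 1/((71 + 2*sqrt(-47)) + 51895) = 1/((71 + 2*(I*sqrt(47))) + 51895) = 1/((71 + 2*I*sqrt(47)) + 51895) = 1/(51966 + 2*I*sqrt(47))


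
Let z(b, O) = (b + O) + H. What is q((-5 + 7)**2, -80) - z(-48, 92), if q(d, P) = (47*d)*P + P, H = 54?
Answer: -15218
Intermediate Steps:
z(b, O) = 54 + O + b (z(b, O) = (b + O) + 54 = (O + b) + 54 = 54 + O + b)
q(d, P) = P + 47*P*d (q(d, P) = 47*P*d + P = P + 47*P*d)
q((-5 + 7)**2, -80) - z(-48, 92) = -80*(1 + 47*(-5 + 7)**2) - (54 + 92 - 48) = -80*(1 + 47*2**2) - 1*98 = -80*(1 + 47*4) - 98 = -80*(1 + 188) - 98 = -80*189 - 98 = -15120 - 98 = -15218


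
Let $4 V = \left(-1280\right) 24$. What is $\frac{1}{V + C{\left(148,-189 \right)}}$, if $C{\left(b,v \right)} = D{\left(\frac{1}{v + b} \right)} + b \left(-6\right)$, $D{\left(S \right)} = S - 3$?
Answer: $- \frac{41}{351412} \approx -0.00011667$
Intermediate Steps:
$V = -7680$ ($V = \frac{\left(-1280\right) 24}{4} = \frac{1}{4} \left(-30720\right) = -7680$)
$D{\left(S \right)} = -3 + S$ ($D{\left(S \right)} = S - 3 = -3 + S$)
$C{\left(b,v \right)} = -3 + \frac{1}{b + v} - 6 b$ ($C{\left(b,v \right)} = \left(-3 + \frac{1}{v + b}\right) + b \left(-6\right) = \left(-3 + \frac{1}{b + v}\right) - 6 b = -3 + \frac{1}{b + v} - 6 b$)
$\frac{1}{V + C{\left(148,-189 \right)}} = \frac{1}{-7680 + \frac{1 - 3 \left(1 + 2 \cdot 148\right) \left(148 - 189\right)}{148 - 189}} = \frac{1}{-7680 + \frac{1 - 3 \left(1 + 296\right) \left(-41\right)}{-41}} = \frac{1}{-7680 - \frac{1 - 891 \left(-41\right)}{41}} = \frac{1}{-7680 - \frac{1 + 36531}{41}} = \frac{1}{-7680 - \frac{36532}{41}} = \frac{1}{- \frac{351412}{41}} = - \frac{41}{351412}$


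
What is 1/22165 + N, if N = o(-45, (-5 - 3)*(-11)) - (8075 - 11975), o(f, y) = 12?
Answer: 86709481/22165 ≈ 3912.0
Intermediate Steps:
N = 3912 (N = 12 - (8075 - 11975) = 12 - 1*(-3900) = 12 + 3900 = 3912)
1/22165 + N = 1/22165 + 3912 = 86709481/22165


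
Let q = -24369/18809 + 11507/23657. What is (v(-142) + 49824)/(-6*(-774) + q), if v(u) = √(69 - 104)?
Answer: 11084955947856/1033027568051 + 444964513*I*√35/2066055136102 ≈ 10.731 + 0.0012741*I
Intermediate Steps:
v(u) = I*√35 (v(u) = √(-35) = I*√35)
q = -360062270/444964513 (q = -24369*1/18809 + 11507*(1/23657) = -24369/18809 + 11507/23657 = -360062270/444964513 ≈ -0.80919)
(v(-142) + 49824)/(-6*(-774) + q) = (I*√35 + 49824)/(-6*(-774) - 360062270/444964513) = (49824 + I*√35)/(4644 - 360062270/444964513) = (49824 + I*√35)/(2066055136102/444964513) = (49824 + I*√35)*(444964513/2066055136102) = 11084955947856/1033027568051 + 444964513*I*√35/2066055136102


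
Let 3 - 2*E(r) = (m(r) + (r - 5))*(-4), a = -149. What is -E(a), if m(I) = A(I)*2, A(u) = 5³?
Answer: -387/2 ≈ -193.50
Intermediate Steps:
A(u) = 125
m(I) = 250 (m(I) = 125*2 = 250)
E(r) = 983/2 + 2*r (E(r) = 3/2 - (250 + (r - 5))*(-4)/2 = 3/2 - (250 + (-5 + r))*(-4)/2 = 3/2 - (245 + r)*(-4)/2 = 3/2 - (-980 - 4*r)/2 = 3/2 + (490 + 2*r) = 983/2 + 2*r)
-E(a) = -(983/2 + 2*(-149)) = -(983/2 - 298) = -1*387/2 = -387/2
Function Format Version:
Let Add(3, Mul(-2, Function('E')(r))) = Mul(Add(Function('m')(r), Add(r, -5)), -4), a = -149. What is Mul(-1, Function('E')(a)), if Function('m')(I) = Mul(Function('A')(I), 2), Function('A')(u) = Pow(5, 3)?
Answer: Rational(-387, 2) ≈ -193.50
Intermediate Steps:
Function('A')(u) = 125
Function('m')(I) = 250 (Function('m')(I) = Mul(125, 2) = 250)
Function('E')(r) = Add(Rational(983, 2), Mul(2, r)) (Function('E')(r) = Add(Rational(3, 2), Mul(Rational(-1, 2), Mul(Add(250, Add(r, -5)), -4))) = Add(Rational(3, 2), Mul(Rational(-1, 2), Mul(Add(250, Add(-5, r)), -4))) = Add(Rational(3, 2), Mul(Rational(-1, 2), Mul(Add(245, r), -4))) = Add(Rational(3, 2), Mul(Rational(-1, 2), Add(-980, Mul(-4, r)))) = Add(Rational(3, 2), Add(490, Mul(2, r))) = Add(Rational(983, 2), Mul(2, r)))
Mul(-1, Function('E')(a)) = Mul(-1, Add(Rational(983, 2), Mul(2, -149))) = Mul(-1, Add(Rational(983, 2), -298)) = Mul(-1, Rational(387, 2)) = Rational(-387, 2)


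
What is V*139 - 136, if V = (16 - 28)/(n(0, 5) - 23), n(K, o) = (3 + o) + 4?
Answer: 172/11 ≈ 15.636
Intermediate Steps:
n(K, o) = 7 + o
V = 12/11 (V = (16 - 28)/((7 + 5) - 23) = -12/(12 - 23) = -12/(-11) = -12*(-1/11) = 12/11 ≈ 1.0909)
V*139 - 136 = (12/11)*139 - 136 = 1668/11 - 136 = 172/11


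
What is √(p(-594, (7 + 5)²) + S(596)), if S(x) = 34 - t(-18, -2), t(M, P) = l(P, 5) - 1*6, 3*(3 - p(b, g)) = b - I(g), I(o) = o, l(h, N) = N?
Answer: 2*√71 ≈ 16.852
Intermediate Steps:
p(b, g) = 3 - b/3 + g/3 (p(b, g) = 3 - (b - g)/3 = 3 + (-b/3 + g/3) = 3 - b/3 + g/3)
t(M, P) = -1 (t(M, P) = 5 - 1*6 = 5 - 6 = -1)
S(x) = 35 (S(x) = 34 - 1*(-1) = 34 + 1 = 35)
√(p(-594, (7 + 5)²) + S(596)) = √((3 - ⅓*(-594) + (7 + 5)²/3) + 35) = √((3 + 198 + (⅓)*12²) + 35) = √((3 + 198 + (⅓)*144) + 35) = √((3 + 198 + 48) + 35) = √(249 + 35) = √284 = 2*√71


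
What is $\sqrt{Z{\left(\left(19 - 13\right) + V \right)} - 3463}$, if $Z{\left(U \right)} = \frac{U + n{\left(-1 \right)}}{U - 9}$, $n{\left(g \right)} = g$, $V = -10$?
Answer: $\frac{i \sqrt{585182}}{13} \approx 58.844 i$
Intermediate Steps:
$Z{\left(U \right)} = \frac{-1 + U}{-9 + U}$ ($Z{\left(U \right)} = \frac{U - 1}{U - 9} = \frac{-1 + U}{-9 + U}$)
$\sqrt{Z{\left(\left(19 - 13\right) + V \right)} - 3463} = \sqrt{\frac{-1 + \left(\left(19 - 13\right) - 10\right)}{-9 + \left(\left(19 - 13\right) - 10\right)} - 3463} = \sqrt{\frac{-1 + \left(6 - 10\right)}{-9 + \left(6 - 10\right)} - 3463} = \sqrt{\frac{-1 - 4}{-9 - 4} - 3463} = \sqrt{\frac{1}{-13} \left(-5\right) - 3463} = \sqrt{\left(- \frac{1}{13}\right) \left(-5\right) - 3463} = \sqrt{\frac{5}{13} - 3463} = \sqrt{- \frac{45014}{13}} = \frac{i \sqrt{585182}}{13}$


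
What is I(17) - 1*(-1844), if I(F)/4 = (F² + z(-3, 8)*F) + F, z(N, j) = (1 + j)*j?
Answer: 7964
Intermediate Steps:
z(N, j) = j*(1 + j)
I(F) = 4*F² + 292*F (I(F) = 4*((F² + (8*(1 + 8))*F) + F) = 4*((F² + (8*9)*F) + F) = 4*((F² + 72*F) + F) = 4*(F² + 73*F) = 4*F² + 292*F)
I(17) - 1*(-1844) = 4*17*(73 + 17) - 1*(-1844) = 4*17*90 + 1844 = 6120 + 1844 = 7964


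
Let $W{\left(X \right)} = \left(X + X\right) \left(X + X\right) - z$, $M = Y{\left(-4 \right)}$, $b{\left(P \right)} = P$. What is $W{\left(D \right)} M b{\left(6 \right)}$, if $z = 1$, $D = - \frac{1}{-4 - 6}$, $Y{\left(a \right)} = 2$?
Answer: $- \frac{288}{25} \approx -11.52$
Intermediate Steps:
$D = \frac{1}{10}$ ($D = - \frac{1}{-4 - 6} = - \frac{1}{-10} = \left(-1\right) \left(- \frac{1}{10}\right) = \frac{1}{10} \approx 0.1$)
$M = 2$
$W{\left(X \right)} = -1 + 4 X^{2}$ ($W{\left(X \right)} = \left(X + X\right) \left(X + X\right) - 1 = 2 X 2 X - 1 = 4 X^{2} - 1 = -1 + 4 X^{2}$)
$W{\left(D \right)} M b{\left(6 \right)} = \left(-1 + \frac{4}{100}\right) 2 \cdot 6 = \left(-1 + 4 \cdot \frac{1}{100}\right) 2 \cdot 6 = \left(-1 + \frac{1}{25}\right) 2 \cdot 6 = \left(- \frac{24}{25}\right) 2 \cdot 6 = \left(- \frac{48}{25}\right) 6 = - \frac{288}{25}$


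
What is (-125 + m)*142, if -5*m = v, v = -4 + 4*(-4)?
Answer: -17182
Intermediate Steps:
v = -20 (v = -4 - 16 = -20)
m = 4 (m = -⅕*(-20) = 4)
(-125 + m)*142 = (-125 + 4)*142 = -121*142 = -17182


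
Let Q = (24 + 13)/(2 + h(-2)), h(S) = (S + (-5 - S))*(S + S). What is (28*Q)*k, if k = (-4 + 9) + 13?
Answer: 9324/11 ≈ 847.64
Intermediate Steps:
k = 18 (k = 5 + 13 = 18)
h(S) = -10*S
Q = 37/22 (Q = (24 + 13)/(2 - 10*(-2)) = 37/(2 + 20) = 37/22 ≈ 1.6818)
(28*Q)*k = (28*(37/22))*18 = (518/11)*18 = 9324/11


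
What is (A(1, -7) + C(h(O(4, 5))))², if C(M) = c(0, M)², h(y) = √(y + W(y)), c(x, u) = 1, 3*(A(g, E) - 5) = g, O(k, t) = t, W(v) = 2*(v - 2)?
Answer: 361/9 ≈ 40.111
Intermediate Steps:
W(v) = -4 + 2*v (W(v) = 2*(-2 + v) = -4 + 2*v)
A(g, E) = 5 + g/3
h(y) = √(-4 + 3*y) (h(y) = √(y + (-4 + 2*y)) = √(-4 + 3*y))
C(M) = 1 (C(M) = 1² = 1)
(A(1, -7) + C(h(O(4, 5))))² = ((5 + (⅓)*1) + 1)² = ((5 + ⅓) + 1)² = (16/3 + 1)² = (19/3)² = 361/9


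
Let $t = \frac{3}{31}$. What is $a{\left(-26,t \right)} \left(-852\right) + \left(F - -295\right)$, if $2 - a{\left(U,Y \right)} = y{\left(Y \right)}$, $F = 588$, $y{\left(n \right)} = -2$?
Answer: $-2525$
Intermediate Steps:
$t = \frac{3}{31}$ ($t = 3 \cdot \frac{1}{31} = \frac{3}{31} \approx 0.096774$)
$a{\left(U,Y \right)} = 4$ ($a{\left(U,Y \right)} = 2 - -2 = 2 + 2 = 4$)
$a{\left(-26,t \right)} \left(-852\right) + \left(F - -295\right) = 4 \left(-852\right) + \left(588 - -295\right) = -3408 + \left(588 + 295\right) = -3408 + 883 = -2525$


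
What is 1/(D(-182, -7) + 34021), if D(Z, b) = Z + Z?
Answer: 1/33657 ≈ 2.9711e-5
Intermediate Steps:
D(Z, b) = 2*Z
1/(D(-182, -7) + 34021) = 1/(2*(-182) + 34021) = 1/(-364 + 34021) = 1/33657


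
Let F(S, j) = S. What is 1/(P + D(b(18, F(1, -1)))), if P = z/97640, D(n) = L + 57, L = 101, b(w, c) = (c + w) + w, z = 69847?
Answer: 97640/15496967 ≈ 0.0063006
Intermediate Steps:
b(w, c) = c + 2*w
D(n) = 158 (D(n) = 101 + 57 = 158)
P = 69847/97640 ≈ 0.71535
1/(P + D(b(18, F(1, -1)))) = 1/(69847/97640 + 158) = 1/(15496967/97640) = 97640/15496967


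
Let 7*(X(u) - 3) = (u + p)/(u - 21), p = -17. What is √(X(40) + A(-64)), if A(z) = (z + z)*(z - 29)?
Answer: √210625982/133 ≈ 109.12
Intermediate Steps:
A(z) = 2*z*(-29 + z) (A(z) = (2*z)*(-29 + z) = 2*z*(-29 + z))
X(u) = 3 + (-17 + u)/(7*(-21 + u)) (X(u) = 3 + ((u - 17)/(u - 21))/7 = 3 + ((-17 + u)/(-21 + u))/7 = 3 + (-17 + u)/(7*(-21 + u)))
√(X(40) + A(-64)) = √(2*(-229 + 11*40)/(7*(-21 + 40)) + 2*(-64)*(-29 - 64)) = √((2/7)*(-229 + 440)/19 + 2*(-64)*(-93)) = √((2/7)*(1/19)*211 + 11904) = √(422/133 + 11904) = √(1583654/133) = √210625982/133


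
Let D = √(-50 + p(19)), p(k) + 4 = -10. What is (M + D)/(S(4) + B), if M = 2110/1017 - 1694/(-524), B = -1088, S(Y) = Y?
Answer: -1414219/288836136 - 2*I/271 ≈ -0.0048963 - 0.0073801*I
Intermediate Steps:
M = 1414219/266454 (M = 2110*(1/1017) - 1694*(-1/524) = 2110/1017 + 847/262 = 1414219/266454 ≈ 5.3076)
p(k) = -14 (p(k) = -4 - 10 = -14)
D = 8*I (D = √(-50 - 14) = √(-64) = 8*I ≈ 8.0*I)
(M + D)/(S(4) + B) = (1414219/266454 + 8*I)/(4 - 1088) = (1414219/266454 + 8*I)/(-1084) = (1414219/266454 + 8*I)*(-1/1084) = -1414219/288836136 - 2*I/271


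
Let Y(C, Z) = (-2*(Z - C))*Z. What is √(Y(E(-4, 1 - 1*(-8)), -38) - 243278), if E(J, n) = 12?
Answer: 13*I*√1462 ≈ 497.07*I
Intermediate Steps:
Y(C, Z) = Z*(-2*Z + 2*C) (Y(C, Z) = (-2*Z + 2*C)*Z = Z*(-2*Z + 2*C))
√(Y(E(-4, 1 - 1*(-8)), -38) - 243278) = √(2*(-38)*(12 - 1*(-38)) - 243278) = √(2*(-38)*(12 + 38) - 243278) = √(2*(-38)*50 - 243278) = √(-3800 - 243278) = √(-247078) = 13*I*√1462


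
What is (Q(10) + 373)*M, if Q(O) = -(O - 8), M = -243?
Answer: -90153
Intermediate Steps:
Q(O) = 8 - O (Q(O) = -(-8 + O) = 8 - O)
(Q(10) + 373)*M = ((8 - 1*10) + 373)*(-243) = ((8 - 10) + 373)*(-243) = (-2 + 373)*(-243) = 371*(-243) = -90153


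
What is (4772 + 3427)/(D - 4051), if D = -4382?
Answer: -911/937 ≈ -0.97225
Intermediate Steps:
(4772 + 3427)/(D - 4051) = (4772 + 3427)/(-4382 - 4051) = 8199/(-8433) = 8199*(-1/8433) = -911/937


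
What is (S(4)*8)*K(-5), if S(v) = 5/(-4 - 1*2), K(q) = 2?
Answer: -40/3 ≈ -13.333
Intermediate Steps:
S(v) = -5/6 (S(v) = 5/(-4 - 2) = 5/(-6) = 5*(-1/6) = -5/6)
(S(4)*8)*K(-5) = -5/6*8*2 = -20/3*2 = -40/3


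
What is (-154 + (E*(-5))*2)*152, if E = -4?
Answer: -17328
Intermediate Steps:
(-154 + (E*(-5))*2)*152 = (-154 - 4*(-5)*2)*152 = (-154 + 20*2)*152 = (-154 + 40)*152 = -114*152 = -17328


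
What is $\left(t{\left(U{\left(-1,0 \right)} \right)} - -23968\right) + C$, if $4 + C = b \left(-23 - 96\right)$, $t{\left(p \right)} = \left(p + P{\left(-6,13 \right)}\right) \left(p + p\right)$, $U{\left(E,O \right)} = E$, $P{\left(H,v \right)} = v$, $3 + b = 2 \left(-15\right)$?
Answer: $27867$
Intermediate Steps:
$b = -33$ ($b = -3 + 2 \left(-15\right) = -3 - 30 = -33$)
$t{\left(p \right)} = 2 p \left(13 + p\right)$ ($t{\left(p \right)} = \left(p + 13\right) \left(p + p\right) = \left(13 + p\right) 2 p = 2 p \left(13 + p\right)$)
$C = 3923$ ($C = -4 - 33 \left(-23 - 96\right) = -4 - -3927 = -4 + 3927 = 3923$)
$\left(t{\left(U{\left(-1,0 \right)} \right)} - -23968\right) + C = \left(2 \left(-1\right) \left(13 - 1\right) - -23968\right) + 3923 = \left(2 \left(-1\right) 12 + 23968\right) + 3923 = \left(-24 + 23968\right) + 3923 = 23944 + 3923 = 27867$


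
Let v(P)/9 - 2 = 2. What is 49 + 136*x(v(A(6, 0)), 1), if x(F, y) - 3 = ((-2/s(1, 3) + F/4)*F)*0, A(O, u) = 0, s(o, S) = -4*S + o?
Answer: 457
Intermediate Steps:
s(o, S) = o - 4*S
v(P) = 36 (v(P) = 18 + 9*2 = 18 + 18 = 36)
x(F, y) = 3 (x(F, y) = 3 + ((-2/(1 - 4*3) + F/4)*F)*0 = 3 + ((-2/(1 - 12) + F*(1/4))*F)*0 = 3 + ((-2/(-11) + F/4)*F)*0 = 3 + ((-2*(-1/11) + F/4)*F)*0 = 3 + ((2/11 + F/4)*F)*0 = 3 + (F*(2/11 + F/4))*0 = 3 + 0 = 3)
49 + 136*x(v(A(6, 0)), 1) = 49 + 136*3 = 49 + 408 = 457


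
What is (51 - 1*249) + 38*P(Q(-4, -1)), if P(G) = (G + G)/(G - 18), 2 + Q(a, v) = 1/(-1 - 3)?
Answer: -1706/9 ≈ -189.56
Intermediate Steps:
Q(a, v) = -9/4 (Q(a, v) = -2 + 1/(-1 - 3) = -2 + 1/(-4) = -2 - ¼ = -9/4)
P(G) = 2*G/(-18 + G) (P(G) = (2*G)/(-18 + G) = 2*G/(-18 + G))
(51 - 1*249) + 38*P(Q(-4, -1)) = (51 - 1*249) + 38*(2*(-9/4)/(-18 - 9/4)) = (51 - 249) + 38*(2*(-9/4)/(-81/4)) = -198 + 38*(2*(-9/4)*(-4/81)) = -198 + 38*(2/9) = -198 + 76/9 = -1706/9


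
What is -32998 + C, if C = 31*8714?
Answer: 237136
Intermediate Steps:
C = 270134
-32998 + C = -32998 + 270134 = 237136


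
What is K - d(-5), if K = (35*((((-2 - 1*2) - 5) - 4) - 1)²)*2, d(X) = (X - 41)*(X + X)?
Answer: 13260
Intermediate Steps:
d(X) = 2*X*(-41 + X) (d(X) = (-41 + X)*(2*X) = 2*X*(-41 + X))
K = 13720 (K = (35*((((-2 - 2) - 5) - 4) - 1)²)*2 = (35*(((-4 - 5) - 4) - 1)²)*2 = (35*((-9 - 4) - 1)²)*2 = (35*(-13 - 1)²)*2 = (35*(-14)²)*2 = (35*196)*2 = 6860*2 = 13720)
K - d(-5) = 13720 - 2*(-5)*(-41 - 5) = 13720 - 2*(-5)*(-46) = 13720 - 1*460 = 13720 - 460 = 13260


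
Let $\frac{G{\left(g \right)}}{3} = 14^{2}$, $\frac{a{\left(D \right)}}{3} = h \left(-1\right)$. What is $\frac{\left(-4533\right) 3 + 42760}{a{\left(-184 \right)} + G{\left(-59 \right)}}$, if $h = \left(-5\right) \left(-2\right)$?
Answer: $\frac{29161}{558} \approx 52.26$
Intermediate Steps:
$h = 10$
$a{\left(D \right)} = -30$ ($a{\left(D \right)} = 3 \cdot 10 \left(-1\right) = 3 \left(-10\right) = -30$)
$G{\left(g \right)} = 588$ ($G{\left(g \right)} = 3 \cdot 14^{2} = 3 \cdot 196 = 588$)
$\frac{\left(-4533\right) 3 + 42760}{a{\left(-184 \right)} + G{\left(-59 \right)}} = \frac{\left(-4533\right) 3 + 42760}{-30 + 588} = \frac{-13599 + 42760}{558} = 29161 \cdot \frac{1}{558} = \frac{29161}{558}$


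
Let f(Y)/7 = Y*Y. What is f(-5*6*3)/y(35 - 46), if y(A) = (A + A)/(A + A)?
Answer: 56700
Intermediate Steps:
y(A) = 1 (y(A) = (2*A)/((2*A)) = (2*A)*(1/(2*A)) = 1)
f(Y) = 7*Y² (f(Y) = 7*(Y*Y) = 7*Y²)
f(-5*6*3)/y(35 - 46) = (7*(-5*6*3)²)/1 = (7*(-30*3)²)*1 = (7*(-90)²)*1 = (7*8100)*1 = 56700*1 = 56700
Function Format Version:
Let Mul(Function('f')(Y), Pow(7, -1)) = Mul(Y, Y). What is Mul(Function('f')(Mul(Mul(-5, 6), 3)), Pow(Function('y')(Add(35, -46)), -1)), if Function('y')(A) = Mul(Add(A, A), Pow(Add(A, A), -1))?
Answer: 56700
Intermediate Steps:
Function('y')(A) = 1 (Function('y')(A) = Mul(Mul(2, A), Pow(Mul(2, A), -1)) = Mul(Mul(2, A), Mul(Rational(1, 2), Pow(A, -1))) = 1)
Function('f')(Y) = Mul(7, Pow(Y, 2)) (Function('f')(Y) = Mul(7, Mul(Y, Y)) = Mul(7, Pow(Y, 2)))
Mul(Function('f')(Mul(Mul(-5, 6), 3)), Pow(Function('y')(Add(35, -46)), -1)) = Mul(Mul(7, Pow(Mul(Mul(-5, 6), 3), 2)), Pow(1, -1)) = Mul(Mul(7, Pow(Mul(-30, 3), 2)), 1) = Mul(Mul(7, Pow(-90, 2)), 1) = Mul(Mul(7, 8100), 1) = Mul(56700, 1) = 56700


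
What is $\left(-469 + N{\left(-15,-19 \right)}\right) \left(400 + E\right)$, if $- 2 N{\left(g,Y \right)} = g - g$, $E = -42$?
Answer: $-167902$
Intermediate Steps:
$N{\left(g,Y \right)} = 0$ ($N{\left(g,Y \right)} = - \frac{g - g}{2} = \left(- \frac{1}{2}\right) 0 = 0$)
$\left(-469 + N{\left(-15,-19 \right)}\right) \left(400 + E\right) = \left(-469 + 0\right) \left(400 - 42\right) = \left(-469\right) 358 = -167902$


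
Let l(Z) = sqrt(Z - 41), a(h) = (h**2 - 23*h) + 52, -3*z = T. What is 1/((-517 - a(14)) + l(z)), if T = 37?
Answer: -1329/588907 - 4*I*sqrt(30)/588907 ≈ -0.0022567 - 3.7203e-5*I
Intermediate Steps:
z = -37/3 (z = -1/3*37 = -37/3 ≈ -12.333)
a(h) = 52 + h**2 - 23*h
l(Z) = sqrt(-41 + Z)
1/((-517 - a(14)) + l(z)) = 1/((-517 - (52 + 14**2 - 23*14)) + sqrt(-41 - 37/3)) = 1/((-517 - (52 + 196 - 322)) + sqrt(-160/3)) = 1/((-517 - 1*(-74)) + 4*I*sqrt(30)/3) = 1/((-517 + 74) + 4*I*sqrt(30)/3) = 1/(-443 + 4*I*sqrt(30)/3)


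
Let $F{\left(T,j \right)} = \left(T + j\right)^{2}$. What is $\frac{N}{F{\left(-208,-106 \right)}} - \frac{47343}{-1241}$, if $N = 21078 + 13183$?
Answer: $\frac{4710348329}{122357636} \approx 38.497$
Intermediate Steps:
$N = 34261$
$\frac{N}{F{\left(-208,-106 \right)}} - \frac{47343}{-1241} = \frac{34261}{\left(-208 - 106\right)^{2}} - \frac{47343}{-1241} = \frac{34261}{\left(-314\right)^{2}} - - \frac{47343}{1241} = \frac{34261}{98596} + \frac{47343}{1241} = \frac{4710348329}{122357636}$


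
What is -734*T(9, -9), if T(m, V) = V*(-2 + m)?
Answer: 46242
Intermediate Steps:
-734*T(9, -9) = -(-6606)*(-2 + 9) = -(-6606)*7 = -734*(-63) = 46242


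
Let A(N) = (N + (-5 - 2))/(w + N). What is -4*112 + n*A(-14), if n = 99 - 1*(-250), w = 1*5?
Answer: 1099/3 ≈ 366.33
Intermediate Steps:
w = 5
n = 349 (n = 99 + 250 = 349)
A(N) = (-7 + N)/(5 + N) (A(N) = (N + (-5 - 2))/(5 + N) = (N - 7)/(5 + N) = (-7 + N)/(5 + N))
-4*112 + n*A(-14) = -4*112 + 349*((-7 - 14)/(5 - 14)) = -448 + 349*(-21/(-9)) = -448 + 349*(-1/9*(-21)) = -448 + 349*(7/3) = -448 + 2443/3 = 1099/3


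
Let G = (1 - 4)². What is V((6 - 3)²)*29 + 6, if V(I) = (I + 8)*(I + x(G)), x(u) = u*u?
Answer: 44376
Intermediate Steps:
G = 9 (G = (-3)² = 9)
x(u) = u²
V(I) = (8 + I)*(81 + I) (V(I) = (I + 8)*(I + 9²) = (8 + I)*(I + 81) = (8 + I)*(81 + I))
V((6 - 3)²)*29 + 6 = (648 + ((6 - 3)²)² + 89*(6 - 3)²)*29 + 6 = (648 + (3²)² + 89*3²)*29 + 6 = (648 + 9² + 89*9)*29 + 6 = (648 + 81 + 801)*29 + 6 = 1530*29 + 6 = 44370 + 6 = 44376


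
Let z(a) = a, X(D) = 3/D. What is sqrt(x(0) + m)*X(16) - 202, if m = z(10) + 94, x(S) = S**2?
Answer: -202 + 3*sqrt(26)/8 ≈ -200.09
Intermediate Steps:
m = 104 (m = 10 + 94 = 104)
sqrt(x(0) + m)*X(16) - 202 = sqrt(0**2 + 104)*(3/16) - 202 = sqrt(0 + 104)*(3*(1/16)) - 202 = sqrt(104)*(3/16) - 202 = (2*sqrt(26))*(3/16) - 202 = 3*sqrt(26)/8 - 202 = -202 + 3*sqrt(26)/8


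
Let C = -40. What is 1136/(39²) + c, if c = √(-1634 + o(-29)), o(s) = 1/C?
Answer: 1136/1521 + I*√653610/20 ≈ 0.74688 + 40.423*I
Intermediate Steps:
o(s) = -1/40 (o(s) = 1/(-40) = -1/40)
c = I*√653610/20 (c = √(-1634 - 1/40) = √(-65361/40) = I*√653610/20 ≈ 40.423*I)
1136/(39²) + c = 1136/(39²) + I*√653610/20 = 1136/1521 + I*√653610/20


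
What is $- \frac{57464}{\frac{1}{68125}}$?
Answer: $-3914735000$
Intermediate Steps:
$- \frac{57464}{\frac{1}{68125}} = - 57464 \frac{1}{\frac{1}{68125}} = \left(-57464\right) 68125 = -3914735000$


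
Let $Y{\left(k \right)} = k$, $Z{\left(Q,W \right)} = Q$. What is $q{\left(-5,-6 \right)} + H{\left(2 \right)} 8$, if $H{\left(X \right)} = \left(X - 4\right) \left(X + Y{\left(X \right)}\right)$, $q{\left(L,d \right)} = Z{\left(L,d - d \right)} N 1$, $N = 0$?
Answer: $-64$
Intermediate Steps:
$q{\left(L,d \right)} = 0$ ($q{\left(L,d \right)} = L 0 \cdot 1 = 0 \cdot 1 = 0$)
$H{\left(X \right)} = 2 X \left(-4 + X\right)$ ($H{\left(X \right)} = \left(X - 4\right) \left(X + X\right) = \left(-4 + X\right) 2 X = 2 X \left(-4 + X\right)$)
$q{\left(-5,-6 \right)} + H{\left(2 \right)} 8 = 0 + 2 \cdot 2 \left(-4 + 2\right) 8 = 0 + 2 \cdot 2 \left(-2\right) 8 = 0 - 64 = -64$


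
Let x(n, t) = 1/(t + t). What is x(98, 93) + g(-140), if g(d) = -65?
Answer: -12089/186 ≈ -64.995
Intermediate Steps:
x(n, t) = 1/(2*t)
x(98, 93) + g(-140) = (½)/93 - 65 = (½)*(1/93) - 65 = 1/186 - 65 = -12089/186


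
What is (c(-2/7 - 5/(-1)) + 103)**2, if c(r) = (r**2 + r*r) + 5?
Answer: 55800900/2401 ≈ 23241.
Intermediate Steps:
c(r) = 5 + 2*r**2 (c(r) = (r**2 + r**2) + 5 = 2*r**2 + 5 = 5 + 2*r**2)
(c(-2/7 - 5/(-1)) + 103)**2 = ((5 + 2*(-2/7 - 5/(-1))**2) + 103)**2 = ((5 + 2*(-2*1/7 - 5*(-1))**2) + 103)**2 = ((5 + 2*(-2/7 + 5)**2) + 103)**2 = ((5 + 2*(33/7)**2) + 103)**2 = ((5 + 2*(1089/49)) + 103)**2 = ((5 + 2178/49) + 103)**2 = (2423/49 + 103)**2 = (7470/49)**2 = 55800900/2401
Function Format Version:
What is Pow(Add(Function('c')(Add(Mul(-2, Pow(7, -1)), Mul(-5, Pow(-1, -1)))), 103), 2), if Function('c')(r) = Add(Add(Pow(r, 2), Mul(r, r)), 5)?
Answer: Rational(55800900, 2401) ≈ 23241.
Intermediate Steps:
Function('c')(r) = Add(5, Mul(2, Pow(r, 2))) (Function('c')(r) = Add(Add(Pow(r, 2), Pow(r, 2)), 5) = Add(Mul(2, Pow(r, 2)), 5) = Add(5, Mul(2, Pow(r, 2))))
Pow(Add(Function('c')(Add(Mul(-2, Pow(7, -1)), Mul(-5, Pow(-1, -1)))), 103), 2) = Pow(Add(Add(5, Mul(2, Pow(Add(Mul(-2, Pow(7, -1)), Mul(-5, Pow(-1, -1))), 2))), 103), 2) = Pow(Add(Add(5, Mul(2, Pow(Add(Mul(-2, Rational(1, 7)), Mul(-5, -1)), 2))), 103), 2) = Pow(Add(Add(5, Mul(2, Pow(Add(Rational(-2, 7), 5), 2))), 103), 2) = Pow(Add(Add(5, Mul(2, Pow(Rational(33, 7), 2))), 103), 2) = Pow(Add(Add(5, Mul(2, Rational(1089, 49))), 103), 2) = Pow(Add(Add(5, Rational(2178, 49)), 103), 2) = Pow(Add(Rational(2423, 49), 103), 2) = Pow(Rational(7470, 49), 2) = Rational(55800900, 2401)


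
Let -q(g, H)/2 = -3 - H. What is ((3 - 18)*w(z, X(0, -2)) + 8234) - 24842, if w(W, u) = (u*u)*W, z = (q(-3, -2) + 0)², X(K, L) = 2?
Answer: -16848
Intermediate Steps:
q(g, H) = 6 + 2*H (q(g, H) = -2*(-3 - H) = 6 + 2*H)
z = 4 (z = ((6 + 2*(-2)) + 0)² = ((6 - 4) + 0)² = (2 + 0)² = 2² = 4)
w(W, u) = W*u² (w(W, u) = u²*W = W*u²)
((3 - 18)*w(z, X(0, -2)) + 8234) - 24842 = ((3 - 18)*(4*2²) + 8234) - 24842 = (-60*4 + 8234) - 24842 = (-15*16 + 8234) - 24842 = (-240 + 8234) - 24842 = 7994 - 24842 = -16848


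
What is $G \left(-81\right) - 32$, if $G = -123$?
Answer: $9931$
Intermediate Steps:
$G \left(-81\right) - 32 = \left(-123\right) \left(-81\right) - 32 = 9963 - 32 = 9931$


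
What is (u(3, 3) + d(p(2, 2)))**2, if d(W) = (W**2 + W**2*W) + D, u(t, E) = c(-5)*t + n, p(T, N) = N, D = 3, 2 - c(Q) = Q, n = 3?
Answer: 1521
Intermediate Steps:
c(Q) = 2 - Q
u(t, E) = 3 + 7*t (u(t, E) = (2 - 1*(-5))*t + 3 = (2 + 5)*t + 3 = 7*t + 3 = 3 + 7*t)
d(W) = 3 + W**2 + W**3 (d(W) = (W**2 + W**2*W) + 3 = (W**2 + W**3) + 3 = 3 + W**2 + W**3)
(u(3, 3) + d(p(2, 2)))**2 = ((3 + 7*3) + (3 + 2**2 + 2**3))**2 = ((3 + 21) + (3 + 4 + 8))**2 = (24 + 15)**2 = 39**2 = 1521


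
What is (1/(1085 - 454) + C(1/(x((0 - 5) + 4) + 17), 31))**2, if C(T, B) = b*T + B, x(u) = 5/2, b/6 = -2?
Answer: 62129550564/67289209 ≈ 923.32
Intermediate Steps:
b = -12 (b = 6*(-2) = -12)
x(u) = 5/2 (x(u) = 5*(1/2) = 5/2)
C(T, B) = B - 12*T (C(T, B) = -12*T + B = B - 12*T)
(1/(1085 - 454) + C(1/(x((0 - 5) + 4) + 17), 31))**2 = (1/(1085 - 454) + (31 - 12/(5/2 + 17)))**2 = (1/631 + (31 - 12/39/2))**2 = (1/631 + (31 - 12*2/39))**2 = (1/631 + (31 - 8/13))**2 = (1/631 + 395/13)**2 = (249258/8203)**2 = 62129550564/67289209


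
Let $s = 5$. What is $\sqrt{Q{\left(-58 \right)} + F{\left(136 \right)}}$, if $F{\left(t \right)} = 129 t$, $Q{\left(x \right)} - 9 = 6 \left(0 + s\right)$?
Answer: $\sqrt{17583} \approx 132.6$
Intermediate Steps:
$Q{\left(x \right)} = 39$ ($Q{\left(x \right)} = 9 + 6 \left(0 + 5\right) = 9 + 6 \cdot 5 = 9 + 30 = 39$)
$\sqrt{Q{\left(-58 \right)} + F{\left(136 \right)}} = \sqrt{39 + 129 \cdot 136} = \sqrt{39 + 17544} = \sqrt{17583}$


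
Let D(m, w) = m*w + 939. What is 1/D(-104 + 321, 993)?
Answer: 1/216420 ≈ 4.6206e-6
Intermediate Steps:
D(m, w) = 939 + m*w
1/D(-104 + 321, 993) = 1/(939 + (-104 + 321)*993) = 1/(939 + 217*993) = 1/(939 + 215481) = 1/216420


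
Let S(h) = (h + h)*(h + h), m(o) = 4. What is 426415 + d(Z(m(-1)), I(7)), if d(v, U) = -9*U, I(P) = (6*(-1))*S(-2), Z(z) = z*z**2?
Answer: 427279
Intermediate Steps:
S(h) = 4*h**2 (S(h) = (2*h)*(2*h) = 4*h**2)
Z(z) = z**3
I(P) = -96 (I(P) = (6*(-1))*(4*(-2)**2) = -24*4 = -6*16 = -96)
426415 + d(Z(m(-1)), I(7)) = 426415 - 9*(-96) = 426415 + 864 = 427279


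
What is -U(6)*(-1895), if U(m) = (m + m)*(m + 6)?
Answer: 272880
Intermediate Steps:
U(m) = 2*m*(6 + m) (U(m) = (2*m)*(6 + m) = 2*m*(6 + m))
-U(6)*(-1895) = -2*6*(6 + 6)*(-1895) = -2*6*12*(-1895) = -1*144*(-1895) = -144*(-1895) = 272880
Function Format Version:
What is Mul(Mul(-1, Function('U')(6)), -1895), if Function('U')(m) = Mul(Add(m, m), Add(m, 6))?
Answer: 272880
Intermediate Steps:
Function('U')(m) = Mul(2, m, Add(6, m)) (Function('U')(m) = Mul(Mul(2, m), Add(6, m)) = Mul(2, m, Add(6, m)))
Mul(Mul(-1, Function('U')(6)), -1895) = Mul(Mul(-1, Mul(2, 6, Add(6, 6))), -1895) = Mul(Mul(-1, Mul(2, 6, 12)), -1895) = Mul(Mul(-1, 144), -1895) = Mul(-144, -1895) = 272880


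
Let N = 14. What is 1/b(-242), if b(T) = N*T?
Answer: -1/3388 ≈ -0.00029516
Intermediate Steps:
b(T) = 14*T
1/b(-242) = 1/(14*(-242)) = 1/(-3388) = -1/3388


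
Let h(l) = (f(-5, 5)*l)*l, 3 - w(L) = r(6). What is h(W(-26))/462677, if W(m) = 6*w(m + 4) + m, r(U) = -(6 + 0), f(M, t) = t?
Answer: 3920/462677 ≈ 0.0084724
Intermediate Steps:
r(U) = -6 (r(U) = -1*6 = -6)
w(L) = 9 (w(L) = 3 - 1*(-6) = 3 + 6 = 9)
W(m) = 54 + m (W(m) = 6*9 + m = 54 + m)
h(l) = 5*l² (h(l) = (5*l)*l = 5*l²)
h(W(-26))/462677 = (5*(54 - 26)²)/462677 = (5*28²)*(1/462677) = (5*784)*(1/462677) = 3920*(1/462677) = 3920/462677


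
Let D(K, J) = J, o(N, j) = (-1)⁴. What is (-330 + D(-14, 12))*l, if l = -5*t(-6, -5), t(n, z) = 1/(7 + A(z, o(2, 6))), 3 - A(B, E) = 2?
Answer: 795/4 ≈ 198.75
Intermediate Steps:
o(N, j) = 1
A(B, E) = 1 (A(B, E) = 3 - 1*2 = 3 - 2 = 1)
t(n, z) = ⅛ (t(n, z) = 1/(7 + 1) = 1/8 = ⅛)
l = -5/8 (l = -5*⅛ = -5/8 ≈ -0.62500)
(-330 + D(-14, 12))*l = (-330 + 12)*(-5/8) = -318*(-5/8) = 795/4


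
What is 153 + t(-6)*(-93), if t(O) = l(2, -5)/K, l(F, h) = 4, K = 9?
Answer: 335/3 ≈ 111.67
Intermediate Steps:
t(O) = 4/9
153 + t(-6)*(-93) = 153 + (4/9)*(-93) = 153 - 124/3 = 335/3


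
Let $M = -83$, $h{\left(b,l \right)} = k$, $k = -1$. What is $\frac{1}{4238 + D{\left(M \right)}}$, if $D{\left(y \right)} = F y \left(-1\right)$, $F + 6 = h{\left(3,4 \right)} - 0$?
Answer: $\frac{1}{3657} \approx 0.00027345$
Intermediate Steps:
$h{\left(b,l \right)} = -1$
$F = -7$ ($F = -6 - 1 = -7$)
$D{\left(y \right)} = 7 y$ ($D{\left(y \right)} = - 7 y \left(-1\right) = 7 y$)
$\frac{1}{4238 + D{\left(M \right)}} = \frac{1}{4238 + 7 \left(-83\right)} = \frac{1}{4238 - 581} = \frac{1}{3657}$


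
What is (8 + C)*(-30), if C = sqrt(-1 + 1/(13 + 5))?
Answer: -240 - 5*I*sqrt(34) ≈ -240.0 - 29.155*I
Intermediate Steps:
C = I*sqrt(34)/6 (C = sqrt(-1 + 1/18) = sqrt(-17/18) = I*sqrt(34)/6 ≈ 0.97183*I)
(8 + C)*(-30) = (8 + I*sqrt(34)/6)*(-30) = -240 - 5*I*sqrt(34)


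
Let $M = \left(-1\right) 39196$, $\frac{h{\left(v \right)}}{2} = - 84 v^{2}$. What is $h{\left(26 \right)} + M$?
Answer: $-152764$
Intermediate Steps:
$h{\left(v \right)} = - 168 v^{2}$ ($h{\left(v \right)} = 2 \left(- 84 v^{2}\right) = - 168 v^{2}$)
$M = -39196$
$h{\left(26 \right)} + M = - 168 \cdot 26^{2} - 39196 = \left(-168\right) 676 - 39196 = -113568 - 39196 = -152764$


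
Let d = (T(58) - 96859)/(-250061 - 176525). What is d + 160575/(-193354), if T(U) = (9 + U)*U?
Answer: -12630586377/20620527361 ≈ -0.61252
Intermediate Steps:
T(U) = U*(9 + U)
d = 92973/426586 (d = (58*(9 + 58) - 96859)/(-250061 - 176525) = (58*67 - 96859)/(-426586) = (3886 - 96859)*(-1/426586) = -92973*(-1/426586) = 92973/426586 ≈ 0.21795)
d + 160575/(-193354) = 92973/426586 + 160575/(-193354) = 92973/426586 + 160575*(-1/193354) = 92973/426586 - 160575/193354 = -12630586377/20620527361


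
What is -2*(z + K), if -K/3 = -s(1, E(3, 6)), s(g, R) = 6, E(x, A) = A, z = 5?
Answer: -46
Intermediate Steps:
K = 18 (K = -(-3)*6 = -3*(-6) = 18)
-2*(z + K) = -2*(5 + 18) = -2*23 = -46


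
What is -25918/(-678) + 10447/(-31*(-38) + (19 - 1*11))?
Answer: 18910907/402054 ≈ 47.036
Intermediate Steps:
-25918/(-678) + 10447/(-31*(-38) + (19 - 1*11)) = -25918*(-1/678) + 10447/(1178 + (19 - 11)) = 12959/339 + 10447/(1178 + 8) = 12959/339 + 10447/1186 = 18910907/402054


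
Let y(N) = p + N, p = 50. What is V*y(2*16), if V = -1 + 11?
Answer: 820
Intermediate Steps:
y(N) = 50 + N
V = 10
V*y(2*16) = 10*(50 + 2*16) = 10*(50 + 32) = 10*82 = 820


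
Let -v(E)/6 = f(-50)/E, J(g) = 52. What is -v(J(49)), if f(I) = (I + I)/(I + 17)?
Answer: 50/143 ≈ 0.34965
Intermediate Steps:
f(I) = 2*I/(17 + I) (f(I) = (2*I)/(17 + I) = 2*I/(17 + I))
v(E) = -200/(11*E) (v(E) = -6*2*(-50)/(17 - 50)/E = -6*2*(-50)/(-33)/E = -6*2*(-50)*(-1/33)/E = -200/(11*E))
-v(J(49)) = -(-200)/(11*52) = -1*(-50/143) = 50/143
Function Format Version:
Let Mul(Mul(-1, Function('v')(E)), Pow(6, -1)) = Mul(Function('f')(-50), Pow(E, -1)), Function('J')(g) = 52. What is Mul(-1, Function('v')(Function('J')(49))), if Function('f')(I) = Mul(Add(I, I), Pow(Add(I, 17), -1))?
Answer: Rational(50, 143) ≈ 0.34965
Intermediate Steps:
Function('f')(I) = Mul(2, I, Pow(Add(17, I), -1)) (Function('f')(I) = Mul(Mul(2, I), Pow(Add(17, I), -1)) = Mul(2, I, Pow(Add(17, I), -1)))
Function('v')(E) = Mul(Rational(-200, 11), Pow(E, -1)) (Function('v')(E) = Mul(-6, Mul(Mul(2, -50, Pow(Add(17, -50), -1)), Pow(E, -1))) = Mul(-6, Mul(Mul(2, -50, Pow(-33, -1)), Pow(E, -1))) = Mul(-6, Mul(Mul(2, -50, Rational(-1, 33)), Pow(E, -1))) = Mul(-6, Mul(Rational(100, 33), Pow(E, -1))) = Mul(Rational(-200, 11), Pow(E, -1)))
Mul(-1, Function('v')(Function('J')(49))) = Mul(-1, Mul(Rational(-200, 11), Pow(52, -1))) = Mul(-1, Mul(Rational(-200, 11), Rational(1, 52))) = Mul(-1, Rational(-50, 143)) = Rational(50, 143)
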